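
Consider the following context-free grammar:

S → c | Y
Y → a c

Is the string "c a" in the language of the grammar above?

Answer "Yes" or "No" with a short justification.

No - no valid derivation exists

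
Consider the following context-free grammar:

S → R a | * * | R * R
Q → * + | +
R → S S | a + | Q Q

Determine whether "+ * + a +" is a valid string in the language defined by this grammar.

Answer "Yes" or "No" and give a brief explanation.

No - no valid derivation exists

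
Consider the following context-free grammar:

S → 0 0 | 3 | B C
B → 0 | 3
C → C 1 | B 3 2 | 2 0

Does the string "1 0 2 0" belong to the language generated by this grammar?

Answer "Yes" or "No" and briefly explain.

No - no valid derivation exists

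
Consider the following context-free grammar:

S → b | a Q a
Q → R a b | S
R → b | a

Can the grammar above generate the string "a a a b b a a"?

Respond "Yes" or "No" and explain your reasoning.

No - no valid derivation exists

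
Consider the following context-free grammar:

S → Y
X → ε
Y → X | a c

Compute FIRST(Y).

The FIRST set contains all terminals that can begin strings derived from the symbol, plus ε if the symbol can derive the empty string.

We compute FIRST(Y) using the standard algorithm.
FIRST(S) = {a, ε}
FIRST(X) = {ε}
FIRST(Y) = {a, ε}
Therefore, FIRST(Y) = {a, ε}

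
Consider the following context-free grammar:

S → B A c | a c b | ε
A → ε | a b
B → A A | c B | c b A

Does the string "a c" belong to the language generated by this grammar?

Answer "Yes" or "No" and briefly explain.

No - no valid derivation exists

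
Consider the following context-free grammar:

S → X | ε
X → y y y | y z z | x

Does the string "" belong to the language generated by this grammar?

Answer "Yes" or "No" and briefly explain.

Yes - a valid derivation exists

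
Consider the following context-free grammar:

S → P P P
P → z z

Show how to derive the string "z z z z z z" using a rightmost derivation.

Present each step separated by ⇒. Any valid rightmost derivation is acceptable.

S ⇒ P P P ⇒ P P z z ⇒ P z z z z ⇒ z z z z z z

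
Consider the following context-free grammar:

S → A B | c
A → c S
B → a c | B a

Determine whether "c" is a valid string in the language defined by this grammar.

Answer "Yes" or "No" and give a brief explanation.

Yes - a valid derivation exists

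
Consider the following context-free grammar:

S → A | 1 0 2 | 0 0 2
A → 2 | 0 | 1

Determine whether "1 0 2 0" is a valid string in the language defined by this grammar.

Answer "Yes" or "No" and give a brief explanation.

No - no valid derivation exists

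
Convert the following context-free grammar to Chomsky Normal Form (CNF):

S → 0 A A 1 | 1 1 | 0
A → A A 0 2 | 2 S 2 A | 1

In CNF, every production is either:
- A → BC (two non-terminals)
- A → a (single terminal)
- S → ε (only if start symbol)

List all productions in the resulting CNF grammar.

T0 → 0; T1 → 1; S → 0; T2 → 2; A → 1; S → T0 X0; X0 → A X1; X1 → A T1; S → T1 T1; A → A X2; X2 → A X3; X3 → T0 T2; A → T2 X4; X4 → S X5; X5 → T2 A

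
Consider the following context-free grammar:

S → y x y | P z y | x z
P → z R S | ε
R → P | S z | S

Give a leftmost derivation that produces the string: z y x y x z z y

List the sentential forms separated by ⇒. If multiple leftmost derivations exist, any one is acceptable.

S ⇒ P z y ⇒ z R S z y ⇒ z S S z y ⇒ z y x y S z y ⇒ z y x y x z z y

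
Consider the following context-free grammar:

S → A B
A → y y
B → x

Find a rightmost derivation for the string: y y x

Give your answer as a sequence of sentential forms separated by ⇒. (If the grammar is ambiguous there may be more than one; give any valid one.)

S ⇒ A B ⇒ A x ⇒ y y x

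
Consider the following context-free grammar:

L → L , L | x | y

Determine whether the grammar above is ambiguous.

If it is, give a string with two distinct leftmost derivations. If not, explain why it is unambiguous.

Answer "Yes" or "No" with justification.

Yes - the string 'x , y , y , y , x' has two distinct leftmost derivations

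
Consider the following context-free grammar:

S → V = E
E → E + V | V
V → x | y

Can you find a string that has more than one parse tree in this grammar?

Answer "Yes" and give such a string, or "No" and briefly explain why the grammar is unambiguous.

No - the grammar is unambiguous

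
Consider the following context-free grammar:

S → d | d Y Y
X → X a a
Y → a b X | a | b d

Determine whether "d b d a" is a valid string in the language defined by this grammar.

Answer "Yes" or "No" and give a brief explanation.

Yes - a valid derivation exists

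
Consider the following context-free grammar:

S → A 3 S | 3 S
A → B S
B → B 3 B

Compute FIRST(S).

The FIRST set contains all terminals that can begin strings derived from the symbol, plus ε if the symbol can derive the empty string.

We compute FIRST(S) using the standard algorithm.
FIRST(A) = {}
FIRST(B) = {}
FIRST(S) = {3}
Therefore, FIRST(S) = {3}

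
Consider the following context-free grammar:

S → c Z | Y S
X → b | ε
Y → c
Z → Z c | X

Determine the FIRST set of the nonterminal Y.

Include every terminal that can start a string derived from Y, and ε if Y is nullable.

We compute FIRST(Y) using the standard algorithm.
FIRST(S) = {c}
FIRST(X) = {b, ε}
FIRST(Y) = {c}
FIRST(Z) = {b, c, ε}
Therefore, FIRST(Y) = {c}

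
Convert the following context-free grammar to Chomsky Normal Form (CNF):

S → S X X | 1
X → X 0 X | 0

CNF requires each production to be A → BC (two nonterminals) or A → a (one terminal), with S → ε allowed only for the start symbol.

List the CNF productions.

S → 1; T0 → 0; X → 0; S → S X0; X0 → X X; X → X X1; X1 → T0 X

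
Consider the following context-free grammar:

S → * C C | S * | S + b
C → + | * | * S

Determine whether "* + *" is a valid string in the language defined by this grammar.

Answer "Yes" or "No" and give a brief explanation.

Yes - a valid derivation exists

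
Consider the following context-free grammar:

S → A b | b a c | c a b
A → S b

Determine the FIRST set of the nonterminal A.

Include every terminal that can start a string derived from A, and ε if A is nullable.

We compute FIRST(A) using the standard algorithm.
FIRST(A) = {b, c}
FIRST(S) = {b, c}
Therefore, FIRST(A) = {b, c}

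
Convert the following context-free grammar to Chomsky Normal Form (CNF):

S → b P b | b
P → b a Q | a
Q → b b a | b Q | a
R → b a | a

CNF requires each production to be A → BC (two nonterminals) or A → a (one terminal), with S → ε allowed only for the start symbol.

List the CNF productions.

TB → b; S → b; TA → a; P → a; Q → a; R → a; S → TB X0; X0 → P TB; P → TB X1; X1 → TA Q; Q → TB X2; X2 → TB TA; Q → TB Q; R → TB TA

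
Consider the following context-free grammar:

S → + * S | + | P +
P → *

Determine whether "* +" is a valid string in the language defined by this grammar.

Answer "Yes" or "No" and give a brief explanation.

Yes - a valid derivation exists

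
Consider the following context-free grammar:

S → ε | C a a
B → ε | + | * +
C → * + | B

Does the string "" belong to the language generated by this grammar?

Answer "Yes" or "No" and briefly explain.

Yes - a valid derivation exists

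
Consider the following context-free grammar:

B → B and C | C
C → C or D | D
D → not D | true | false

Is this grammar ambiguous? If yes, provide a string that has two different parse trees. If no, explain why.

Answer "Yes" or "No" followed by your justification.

No - the grammar is unambiguous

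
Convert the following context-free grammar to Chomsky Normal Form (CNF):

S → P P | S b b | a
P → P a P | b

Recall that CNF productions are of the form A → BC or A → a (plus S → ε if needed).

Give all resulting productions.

TB → b; S → a; TA → a; P → b; S → P P; S → S X0; X0 → TB TB; P → P X1; X1 → TA P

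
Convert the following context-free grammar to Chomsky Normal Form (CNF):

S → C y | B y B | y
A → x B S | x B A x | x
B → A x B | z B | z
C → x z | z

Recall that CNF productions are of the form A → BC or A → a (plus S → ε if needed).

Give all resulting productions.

TY → y; S → y; TX → x; A → x; TZ → z; B → z; C → z; S → C TY; S → B X0; X0 → TY B; A → TX X1; X1 → B S; A → TX X2; X2 → B X3; X3 → A TX; B → A X4; X4 → TX B; B → TZ B; C → TX TZ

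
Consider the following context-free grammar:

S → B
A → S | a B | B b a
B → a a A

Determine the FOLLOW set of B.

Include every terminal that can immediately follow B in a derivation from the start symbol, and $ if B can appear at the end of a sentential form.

We compute FOLLOW(B) using the standard algorithm.
FOLLOW(S) starts with {$}.
FIRST(A) = {a}
FIRST(B) = {a}
FIRST(S) = {a}
FOLLOW(A) = {$, b}
FOLLOW(B) = {$, b}
FOLLOW(S) = {$, b}
Therefore, FOLLOW(B) = {$, b}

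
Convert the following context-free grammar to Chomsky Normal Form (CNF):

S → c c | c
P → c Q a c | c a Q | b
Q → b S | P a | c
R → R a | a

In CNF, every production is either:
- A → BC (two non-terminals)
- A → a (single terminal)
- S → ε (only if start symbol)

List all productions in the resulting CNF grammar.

TC → c; S → c; TA → a; P → b; TB → b; Q → c; R → a; S → TC TC; P → TC X0; X0 → Q X1; X1 → TA TC; P → TC X2; X2 → TA Q; Q → TB S; Q → P TA; R → R TA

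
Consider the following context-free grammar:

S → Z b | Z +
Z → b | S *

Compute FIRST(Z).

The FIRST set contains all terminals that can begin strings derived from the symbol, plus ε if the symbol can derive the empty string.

We compute FIRST(Z) using the standard algorithm.
FIRST(S) = {b}
FIRST(Z) = {b}
Therefore, FIRST(Z) = {b}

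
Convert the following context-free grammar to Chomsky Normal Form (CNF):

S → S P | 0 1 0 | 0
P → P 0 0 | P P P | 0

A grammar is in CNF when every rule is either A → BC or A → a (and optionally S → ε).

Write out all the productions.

T0 → 0; T1 → 1; S → 0; P → 0; S → S P; S → T0 X0; X0 → T1 T0; P → P X1; X1 → T0 T0; P → P X2; X2 → P P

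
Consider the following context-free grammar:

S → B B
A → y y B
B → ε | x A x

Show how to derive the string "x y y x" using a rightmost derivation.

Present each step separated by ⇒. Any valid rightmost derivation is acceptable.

S ⇒ B B ⇒ B ⇒ x A x ⇒ x y y B x ⇒ x y y x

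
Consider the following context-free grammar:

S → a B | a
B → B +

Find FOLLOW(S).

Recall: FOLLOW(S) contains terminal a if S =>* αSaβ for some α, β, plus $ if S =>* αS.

We compute FOLLOW(S) using the standard algorithm.
FOLLOW(S) starts with {$}.
FIRST(B) = {}
FIRST(S) = {a}
FOLLOW(B) = {$, +}
FOLLOW(S) = {$}
Therefore, FOLLOW(S) = {$}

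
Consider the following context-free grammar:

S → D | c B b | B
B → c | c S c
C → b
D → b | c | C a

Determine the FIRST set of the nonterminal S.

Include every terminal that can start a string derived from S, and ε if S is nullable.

We compute FIRST(S) using the standard algorithm.
FIRST(B) = {c}
FIRST(C) = {b}
FIRST(D) = {b, c}
FIRST(S) = {b, c}
Therefore, FIRST(S) = {b, c}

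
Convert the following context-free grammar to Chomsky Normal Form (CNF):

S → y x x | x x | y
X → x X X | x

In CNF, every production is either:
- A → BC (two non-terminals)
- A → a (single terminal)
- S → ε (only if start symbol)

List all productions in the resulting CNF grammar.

TY → y; TX → x; S → y; X → x; S → TY X0; X0 → TX TX; S → TX TX; X → TX X1; X1 → X X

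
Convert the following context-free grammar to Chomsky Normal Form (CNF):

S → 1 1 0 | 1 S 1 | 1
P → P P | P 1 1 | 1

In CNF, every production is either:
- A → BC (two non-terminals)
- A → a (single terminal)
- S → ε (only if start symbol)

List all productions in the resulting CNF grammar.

T1 → 1; T0 → 0; S → 1; P → 1; S → T1 X0; X0 → T1 T0; S → T1 X1; X1 → S T1; P → P P; P → P X2; X2 → T1 T1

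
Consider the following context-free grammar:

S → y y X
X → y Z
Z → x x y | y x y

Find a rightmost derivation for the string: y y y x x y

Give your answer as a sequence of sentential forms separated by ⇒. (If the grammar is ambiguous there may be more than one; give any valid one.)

S ⇒ y y X ⇒ y y y Z ⇒ y y y x x y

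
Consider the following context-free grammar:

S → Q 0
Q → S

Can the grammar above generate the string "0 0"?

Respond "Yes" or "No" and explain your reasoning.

No - no valid derivation exists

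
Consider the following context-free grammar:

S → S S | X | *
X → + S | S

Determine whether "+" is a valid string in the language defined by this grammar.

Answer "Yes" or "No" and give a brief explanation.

No - no valid derivation exists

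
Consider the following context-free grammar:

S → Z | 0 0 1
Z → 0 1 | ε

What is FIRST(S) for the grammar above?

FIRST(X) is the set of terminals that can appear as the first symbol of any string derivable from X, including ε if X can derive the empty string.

We compute FIRST(S) using the standard algorithm.
FIRST(S) = {0, ε}
FIRST(Z) = {0, ε}
Therefore, FIRST(S) = {0, ε}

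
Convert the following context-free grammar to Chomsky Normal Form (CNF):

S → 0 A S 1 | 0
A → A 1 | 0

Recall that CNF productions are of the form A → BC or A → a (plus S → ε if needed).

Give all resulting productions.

T0 → 0; T1 → 1; S → 0; A → 0; S → T0 X0; X0 → A X1; X1 → S T1; A → A T1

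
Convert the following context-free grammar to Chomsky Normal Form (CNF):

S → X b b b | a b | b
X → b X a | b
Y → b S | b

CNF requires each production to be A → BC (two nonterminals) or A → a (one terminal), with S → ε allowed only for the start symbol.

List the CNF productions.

TB → b; TA → a; S → b; X → b; Y → b; S → X X0; X0 → TB X1; X1 → TB TB; S → TA TB; X → TB X2; X2 → X TA; Y → TB S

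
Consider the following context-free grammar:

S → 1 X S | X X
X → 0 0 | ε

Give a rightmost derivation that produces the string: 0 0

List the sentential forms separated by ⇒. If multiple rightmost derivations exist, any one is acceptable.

S ⇒ X X ⇒ X 0 0 ⇒ 0 0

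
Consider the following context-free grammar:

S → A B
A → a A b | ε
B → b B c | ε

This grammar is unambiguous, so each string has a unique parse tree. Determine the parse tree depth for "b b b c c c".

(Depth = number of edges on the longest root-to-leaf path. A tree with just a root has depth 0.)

5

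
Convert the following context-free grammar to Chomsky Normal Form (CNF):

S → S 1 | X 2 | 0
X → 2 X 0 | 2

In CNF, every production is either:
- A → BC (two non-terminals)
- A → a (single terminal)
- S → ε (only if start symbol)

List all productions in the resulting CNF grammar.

T1 → 1; T2 → 2; S → 0; T0 → 0; X → 2; S → S T1; S → X T2; X → T2 X0; X0 → X T0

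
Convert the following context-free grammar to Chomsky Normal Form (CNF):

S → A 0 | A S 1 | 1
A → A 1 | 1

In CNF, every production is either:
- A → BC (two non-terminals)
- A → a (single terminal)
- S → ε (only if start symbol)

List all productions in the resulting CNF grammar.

T0 → 0; T1 → 1; S → 1; A → 1; S → A T0; S → A X0; X0 → S T1; A → A T1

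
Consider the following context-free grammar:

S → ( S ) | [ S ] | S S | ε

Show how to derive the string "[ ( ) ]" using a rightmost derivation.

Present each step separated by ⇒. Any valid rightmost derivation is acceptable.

S ⇒ [ S ] ⇒ [ ( S ) ] ⇒ [ ( ) ]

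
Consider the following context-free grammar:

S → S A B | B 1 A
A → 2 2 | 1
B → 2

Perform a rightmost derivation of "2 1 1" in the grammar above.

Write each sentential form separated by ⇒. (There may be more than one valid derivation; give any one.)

S ⇒ B 1 A ⇒ B 1 1 ⇒ 2 1 1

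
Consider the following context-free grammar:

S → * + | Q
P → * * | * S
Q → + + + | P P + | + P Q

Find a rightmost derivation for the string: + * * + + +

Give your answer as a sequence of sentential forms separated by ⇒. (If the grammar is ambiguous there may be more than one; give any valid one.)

S ⇒ Q ⇒ + P Q ⇒ + P + + + ⇒ + * * + + +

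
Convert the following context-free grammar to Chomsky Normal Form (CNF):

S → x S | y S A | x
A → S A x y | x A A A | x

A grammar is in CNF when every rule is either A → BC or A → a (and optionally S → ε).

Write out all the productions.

TX → x; TY → y; S → x; A → x; S → TX S; S → TY X0; X0 → S A; A → S X1; X1 → A X2; X2 → TX TY; A → TX X3; X3 → A X4; X4 → A A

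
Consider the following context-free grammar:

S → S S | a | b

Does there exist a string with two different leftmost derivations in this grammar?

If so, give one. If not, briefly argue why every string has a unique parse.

Yes - the string 'a a b b a' has two distinct leftmost derivations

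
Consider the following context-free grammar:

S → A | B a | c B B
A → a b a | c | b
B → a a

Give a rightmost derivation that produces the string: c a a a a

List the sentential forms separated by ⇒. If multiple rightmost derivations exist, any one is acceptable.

S ⇒ c B B ⇒ c B a a ⇒ c a a a a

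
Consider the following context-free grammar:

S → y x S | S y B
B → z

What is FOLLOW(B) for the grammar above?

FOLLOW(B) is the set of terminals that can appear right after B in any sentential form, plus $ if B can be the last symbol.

We compute FOLLOW(B) using the standard algorithm.
FOLLOW(S) starts with {$}.
FIRST(B) = {z}
FIRST(S) = {y}
FOLLOW(B) = {$, y}
FOLLOW(S) = {$, y}
Therefore, FOLLOW(B) = {$, y}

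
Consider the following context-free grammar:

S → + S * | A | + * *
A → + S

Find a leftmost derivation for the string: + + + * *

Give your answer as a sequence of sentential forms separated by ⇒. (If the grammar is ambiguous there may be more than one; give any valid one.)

S ⇒ A ⇒ + S ⇒ + A ⇒ + + S ⇒ + + + * *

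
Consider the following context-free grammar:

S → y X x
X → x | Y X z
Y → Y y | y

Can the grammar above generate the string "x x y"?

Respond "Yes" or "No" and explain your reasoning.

No - no valid derivation exists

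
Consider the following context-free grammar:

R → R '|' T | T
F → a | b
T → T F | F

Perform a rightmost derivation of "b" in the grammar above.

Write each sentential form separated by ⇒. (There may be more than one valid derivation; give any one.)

R ⇒ T ⇒ F ⇒ b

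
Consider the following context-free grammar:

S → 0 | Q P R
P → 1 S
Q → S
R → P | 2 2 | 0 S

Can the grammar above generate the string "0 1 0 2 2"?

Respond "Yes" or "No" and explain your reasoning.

Yes - a valid derivation exists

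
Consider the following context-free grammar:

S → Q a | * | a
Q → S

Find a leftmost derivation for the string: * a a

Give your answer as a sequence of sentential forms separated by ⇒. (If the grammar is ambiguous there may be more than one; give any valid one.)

S ⇒ Q a ⇒ S a ⇒ Q a a ⇒ S a a ⇒ * a a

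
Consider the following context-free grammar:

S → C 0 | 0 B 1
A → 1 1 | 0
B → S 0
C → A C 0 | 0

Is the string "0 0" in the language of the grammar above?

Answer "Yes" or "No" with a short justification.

Yes - a valid derivation exists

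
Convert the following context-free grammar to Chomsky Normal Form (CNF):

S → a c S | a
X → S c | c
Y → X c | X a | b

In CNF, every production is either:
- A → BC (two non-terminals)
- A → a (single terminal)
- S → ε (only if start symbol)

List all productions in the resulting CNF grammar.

TA → a; TC → c; S → a; X → c; Y → b; S → TA X0; X0 → TC S; X → S TC; Y → X TC; Y → X TA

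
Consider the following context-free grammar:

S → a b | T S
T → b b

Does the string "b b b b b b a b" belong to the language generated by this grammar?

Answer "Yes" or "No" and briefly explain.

Yes - a valid derivation exists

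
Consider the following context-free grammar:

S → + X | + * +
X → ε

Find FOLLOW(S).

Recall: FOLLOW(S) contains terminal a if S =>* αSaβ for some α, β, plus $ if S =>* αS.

We compute FOLLOW(S) using the standard algorithm.
FOLLOW(S) starts with {$}.
FIRST(S) = {+}
FIRST(X) = {ε}
FOLLOW(S) = {$}
FOLLOW(X) = {$}
Therefore, FOLLOW(S) = {$}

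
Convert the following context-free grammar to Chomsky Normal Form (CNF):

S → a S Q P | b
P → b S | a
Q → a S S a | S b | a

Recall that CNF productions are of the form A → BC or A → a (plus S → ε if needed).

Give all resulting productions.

TA → a; S → b; TB → b; P → a; Q → a; S → TA X0; X0 → S X1; X1 → Q P; P → TB S; Q → TA X2; X2 → S X3; X3 → S TA; Q → S TB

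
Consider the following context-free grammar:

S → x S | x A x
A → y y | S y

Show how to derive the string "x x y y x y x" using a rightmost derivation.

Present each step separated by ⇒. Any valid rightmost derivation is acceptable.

S ⇒ x A x ⇒ x S y x ⇒ x x A x y x ⇒ x x y y x y x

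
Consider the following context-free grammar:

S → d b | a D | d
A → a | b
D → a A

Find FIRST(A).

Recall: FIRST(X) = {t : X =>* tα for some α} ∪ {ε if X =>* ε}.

We compute FIRST(A) using the standard algorithm.
FIRST(A) = {a, b}
FIRST(D) = {a}
FIRST(S) = {a, d}
Therefore, FIRST(A) = {a, b}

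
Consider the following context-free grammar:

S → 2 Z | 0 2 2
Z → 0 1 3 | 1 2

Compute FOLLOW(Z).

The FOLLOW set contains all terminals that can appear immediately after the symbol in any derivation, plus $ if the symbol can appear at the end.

We compute FOLLOW(Z) using the standard algorithm.
FOLLOW(S) starts with {$}.
FIRST(S) = {0, 2}
FIRST(Z) = {0, 1}
FOLLOW(S) = {$}
FOLLOW(Z) = {$}
Therefore, FOLLOW(Z) = {$}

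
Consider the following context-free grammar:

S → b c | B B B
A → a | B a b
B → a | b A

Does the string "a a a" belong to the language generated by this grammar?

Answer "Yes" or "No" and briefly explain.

Yes - a valid derivation exists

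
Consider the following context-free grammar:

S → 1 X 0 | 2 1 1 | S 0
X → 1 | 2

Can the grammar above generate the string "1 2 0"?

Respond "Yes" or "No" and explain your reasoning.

Yes - a valid derivation exists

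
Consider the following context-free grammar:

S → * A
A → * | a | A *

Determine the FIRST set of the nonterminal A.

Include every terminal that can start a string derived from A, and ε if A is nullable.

We compute FIRST(A) using the standard algorithm.
FIRST(A) = {*, a}
FIRST(S) = {*}
Therefore, FIRST(A) = {*, a}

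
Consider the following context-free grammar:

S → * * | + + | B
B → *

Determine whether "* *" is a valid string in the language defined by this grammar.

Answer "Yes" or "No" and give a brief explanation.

Yes - a valid derivation exists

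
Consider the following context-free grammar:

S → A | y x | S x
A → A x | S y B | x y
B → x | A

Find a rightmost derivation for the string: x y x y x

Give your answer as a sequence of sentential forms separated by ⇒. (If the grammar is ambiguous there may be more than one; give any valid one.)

S ⇒ A ⇒ S y B ⇒ S y x ⇒ A y x ⇒ A x y x ⇒ x y x y x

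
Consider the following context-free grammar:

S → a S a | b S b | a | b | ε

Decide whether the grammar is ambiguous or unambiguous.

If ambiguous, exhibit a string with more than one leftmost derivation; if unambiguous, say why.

Unambiguous - every string in the language has a unique leftmost derivation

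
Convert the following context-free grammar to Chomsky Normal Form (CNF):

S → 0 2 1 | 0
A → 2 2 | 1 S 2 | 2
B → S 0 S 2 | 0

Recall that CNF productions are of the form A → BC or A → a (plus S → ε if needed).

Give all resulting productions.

T0 → 0; T2 → 2; T1 → 1; S → 0; A → 2; B → 0; S → T0 X0; X0 → T2 T1; A → T2 T2; A → T1 X1; X1 → S T2; B → S X2; X2 → T0 X3; X3 → S T2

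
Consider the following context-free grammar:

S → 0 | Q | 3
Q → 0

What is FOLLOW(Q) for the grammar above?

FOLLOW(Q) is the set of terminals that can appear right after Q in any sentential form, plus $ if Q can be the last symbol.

We compute FOLLOW(Q) using the standard algorithm.
FOLLOW(S) starts with {$}.
FIRST(Q) = {0}
FIRST(S) = {0, 3}
FOLLOW(Q) = {$}
FOLLOW(S) = {$}
Therefore, FOLLOW(Q) = {$}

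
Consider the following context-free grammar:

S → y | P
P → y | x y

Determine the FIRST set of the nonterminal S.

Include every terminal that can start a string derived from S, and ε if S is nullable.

We compute FIRST(S) using the standard algorithm.
FIRST(P) = {x, y}
FIRST(S) = {x, y}
Therefore, FIRST(S) = {x, y}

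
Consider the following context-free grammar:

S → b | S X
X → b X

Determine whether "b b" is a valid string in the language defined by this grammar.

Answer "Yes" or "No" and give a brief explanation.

No - no valid derivation exists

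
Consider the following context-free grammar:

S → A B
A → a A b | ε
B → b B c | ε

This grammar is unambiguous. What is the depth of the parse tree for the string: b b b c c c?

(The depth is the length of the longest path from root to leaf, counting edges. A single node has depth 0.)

5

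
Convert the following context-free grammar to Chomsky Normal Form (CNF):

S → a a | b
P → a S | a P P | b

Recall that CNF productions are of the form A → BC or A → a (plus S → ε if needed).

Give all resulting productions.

TA → a; S → b; P → b; S → TA TA; P → TA S; P → TA X0; X0 → P P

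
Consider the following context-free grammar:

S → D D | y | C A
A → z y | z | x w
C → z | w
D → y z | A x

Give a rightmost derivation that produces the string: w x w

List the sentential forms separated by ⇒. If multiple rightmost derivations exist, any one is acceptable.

S ⇒ C A ⇒ C x w ⇒ w x w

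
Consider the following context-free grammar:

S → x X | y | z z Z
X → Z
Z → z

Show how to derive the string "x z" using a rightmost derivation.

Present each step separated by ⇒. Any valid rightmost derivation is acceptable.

S ⇒ x X ⇒ x Z ⇒ x z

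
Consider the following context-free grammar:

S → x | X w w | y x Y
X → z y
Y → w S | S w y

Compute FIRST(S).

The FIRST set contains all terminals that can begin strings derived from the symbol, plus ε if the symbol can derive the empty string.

We compute FIRST(S) using the standard algorithm.
FIRST(S) = {x, y, z}
FIRST(X) = {z}
FIRST(Y) = {w, x, y, z}
Therefore, FIRST(S) = {x, y, z}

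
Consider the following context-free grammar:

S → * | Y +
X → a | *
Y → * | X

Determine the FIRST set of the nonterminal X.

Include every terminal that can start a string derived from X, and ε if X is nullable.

We compute FIRST(X) using the standard algorithm.
FIRST(S) = {*, a}
FIRST(X) = {*, a}
FIRST(Y) = {*, a}
Therefore, FIRST(X) = {*, a}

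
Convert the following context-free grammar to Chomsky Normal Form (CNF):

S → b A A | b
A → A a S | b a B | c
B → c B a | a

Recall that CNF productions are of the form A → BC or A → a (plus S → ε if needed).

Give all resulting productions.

TB → b; S → b; TA → a; A → c; TC → c; B → a; S → TB X0; X0 → A A; A → A X1; X1 → TA S; A → TB X2; X2 → TA B; B → TC X3; X3 → B TA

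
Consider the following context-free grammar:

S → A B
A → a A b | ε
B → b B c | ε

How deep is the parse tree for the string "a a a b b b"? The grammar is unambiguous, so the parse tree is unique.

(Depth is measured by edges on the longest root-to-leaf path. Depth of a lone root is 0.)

5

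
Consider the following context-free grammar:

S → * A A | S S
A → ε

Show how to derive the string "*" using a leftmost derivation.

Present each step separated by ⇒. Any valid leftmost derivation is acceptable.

S ⇒ * A A ⇒ * A ⇒ *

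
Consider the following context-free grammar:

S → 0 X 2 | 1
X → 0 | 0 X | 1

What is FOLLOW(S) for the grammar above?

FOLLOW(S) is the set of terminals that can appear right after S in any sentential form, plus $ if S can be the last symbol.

We compute FOLLOW(S) using the standard algorithm.
FOLLOW(S) starts with {$}.
FIRST(S) = {0, 1}
FIRST(X) = {0, 1}
FOLLOW(S) = {$}
FOLLOW(X) = {2}
Therefore, FOLLOW(S) = {$}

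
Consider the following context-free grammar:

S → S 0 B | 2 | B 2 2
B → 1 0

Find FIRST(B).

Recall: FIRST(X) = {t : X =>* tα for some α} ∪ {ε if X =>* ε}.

We compute FIRST(B) using the standard algorithm.
FIRST(B) = {1}
FIRST(S) = {1, 2}
Therefore, FIRST(B) = {1}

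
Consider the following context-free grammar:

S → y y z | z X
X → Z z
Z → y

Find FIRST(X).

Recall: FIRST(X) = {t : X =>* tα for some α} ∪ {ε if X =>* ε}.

We compute FIRST(X) using the standard algorithm.
FIRST(S) = {y, z}
FIRST(X) = {y}
FIRST(Z) = {y}
Therefore, FIRST(X) = {y}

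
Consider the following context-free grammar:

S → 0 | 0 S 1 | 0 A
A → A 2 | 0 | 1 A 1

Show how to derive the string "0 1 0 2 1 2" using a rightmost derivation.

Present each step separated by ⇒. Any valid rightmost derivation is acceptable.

S ⇒ 0 A ⇒ 0 A 2 ⇒ 0 1 A 1 2 ⇒ 0 1 A 2 1 2 ⇒ 0 1 0 2 1 2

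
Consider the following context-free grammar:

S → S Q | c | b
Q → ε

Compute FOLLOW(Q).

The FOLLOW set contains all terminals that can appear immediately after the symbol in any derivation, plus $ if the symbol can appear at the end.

We compute FOLLOW(Q) using the standard algorithm.
FOLLOW(S) starts with {$}.
FIRST(Q) = {ε}
FIRST(S) = {b, c}
FOLLOW(Q) = {$}
FOLLOW(S) = {$}
Therefore, FOLLOW(Q) = {$}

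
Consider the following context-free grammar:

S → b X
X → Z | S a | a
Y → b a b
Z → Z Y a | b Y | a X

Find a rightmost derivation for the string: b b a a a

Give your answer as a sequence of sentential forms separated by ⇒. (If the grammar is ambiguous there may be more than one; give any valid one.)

S ⇒ b X ⇒ b S a ⇒ b b X a ⇒ b b Z a ⇒ b b a X a ⇒ b b a a a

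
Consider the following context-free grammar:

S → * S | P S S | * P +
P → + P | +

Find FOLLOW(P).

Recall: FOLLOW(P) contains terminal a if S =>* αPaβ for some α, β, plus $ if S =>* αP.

We compute FOLLOW(P) using the standard algorithm.
FOLLOW(S) starts with {$}.
FIRST(P) = {+}
FIRST(S) = {*, +}
FOLLOW(P) = {*, +}
FOLLOW(S) = {$, *, +}
Therefore, FOLLOW(P) = {*, +}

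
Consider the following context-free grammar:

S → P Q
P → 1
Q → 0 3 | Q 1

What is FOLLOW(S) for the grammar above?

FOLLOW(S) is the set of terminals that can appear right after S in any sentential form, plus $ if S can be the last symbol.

We compute FOLLOW(S) using the standard algorithm.
FOLLOW(S) starts with {$}.
FIRST(P) = {1}
FIRST(Q) = {0}
FIRST(S) = {1}
FOLLOW(P) = {0}
FOLLOW(Q) = {$, 1}
FOLLOW(S) = {$}
Therefore, FOLLOW(S) = {$}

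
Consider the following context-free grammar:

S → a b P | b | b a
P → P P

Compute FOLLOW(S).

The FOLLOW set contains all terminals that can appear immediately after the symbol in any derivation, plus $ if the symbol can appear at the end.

We compute FOLLOW(S) using the standard algorithm.
FOLLOW(S) starts with {$}.
FIRST(P) = {}
FIRST(S) = {a, b}
FOLLOW(P) = {$}
FOLLOW(S) = {$}
Therefore, FOLLOW(S) = {$}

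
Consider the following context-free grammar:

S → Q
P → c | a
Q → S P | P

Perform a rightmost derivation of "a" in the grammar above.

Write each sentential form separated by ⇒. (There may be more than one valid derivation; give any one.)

S ⇒ Q ⇒ P ⇒ a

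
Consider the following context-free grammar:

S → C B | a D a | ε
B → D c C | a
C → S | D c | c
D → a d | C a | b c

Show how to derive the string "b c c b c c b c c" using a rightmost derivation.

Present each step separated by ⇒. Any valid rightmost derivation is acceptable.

S ⇒ C B ⇒ C D c C ⇒ C D c D c ⇒ C D c b c c ⇒ C b c c b c c ⇒ D c b c c b c c ⇒ b c c b c c b c c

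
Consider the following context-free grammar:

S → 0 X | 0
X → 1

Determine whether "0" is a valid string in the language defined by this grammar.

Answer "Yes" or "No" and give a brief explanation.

Yes - a valid derivation exists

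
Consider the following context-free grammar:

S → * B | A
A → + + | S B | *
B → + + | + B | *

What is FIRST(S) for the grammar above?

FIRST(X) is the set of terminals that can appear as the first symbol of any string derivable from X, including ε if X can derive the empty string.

We compute FIRST(S) using the standard algorithm.
FIRST(A) = {*, +}
FIRST(B) = {*, +}
FIRST(S) = {*, +}
Therefore, FIRST(S) = {*, +}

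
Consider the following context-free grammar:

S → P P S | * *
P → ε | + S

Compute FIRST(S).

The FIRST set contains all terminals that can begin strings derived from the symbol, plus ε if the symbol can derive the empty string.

We compute FIRST(S) using the standard algorithm.
FIRST(P) = {+, ε}
FIRST(S) = {*, +}
Therefore, FIRST(S) = {*, +}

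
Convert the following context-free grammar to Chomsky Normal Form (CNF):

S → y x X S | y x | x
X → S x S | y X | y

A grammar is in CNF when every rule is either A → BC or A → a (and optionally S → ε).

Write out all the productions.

TY → y; TX → x; S → x; X → y; S → TY X0; X0 → TX X1; X1 → X S; S → TY TX; X → S X2; X2 → TX S; X → TY X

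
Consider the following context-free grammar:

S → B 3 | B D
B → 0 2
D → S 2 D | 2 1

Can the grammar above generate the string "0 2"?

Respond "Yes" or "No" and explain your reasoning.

No - no valid derivation exists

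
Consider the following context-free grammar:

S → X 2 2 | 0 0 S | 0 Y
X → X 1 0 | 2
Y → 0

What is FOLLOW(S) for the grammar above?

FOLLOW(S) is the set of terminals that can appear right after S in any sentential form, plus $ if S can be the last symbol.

We compute FOLLOW(S) using the standard algorithm.
FOLLOW(S) starts with {$}.
FIRST(S) = {0, 2}
FIRST(X) = {2}
FIRST(Y) = {0}
FOLLOW(S) = {$}
FOLLOW(X) = {1, 2}
FOLLOW(Y) = {$}
Therefore, FOLLOW(S) = {$}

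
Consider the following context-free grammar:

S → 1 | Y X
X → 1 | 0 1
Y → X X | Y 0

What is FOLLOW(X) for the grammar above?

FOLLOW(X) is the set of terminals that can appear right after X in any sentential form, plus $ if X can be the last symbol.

We compute FOLLOW(X) using the standard algorithm.
FOLLOW(S) starts with {$}.
FIRST(S) = {0, 1}
FIRST(X) = {0, 1}
FIRST(Y) = {0, 1}
FOLLOW(S) = {$}
FOLLOW(X) = {$, 0, 1}
FOLLOW(Y) = {0, 1}
Therefore, FOLLOW(X) = {$, 0, 1}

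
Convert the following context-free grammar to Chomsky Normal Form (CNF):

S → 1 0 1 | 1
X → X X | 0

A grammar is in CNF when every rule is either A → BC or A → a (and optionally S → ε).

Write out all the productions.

T1 → 1; T0 → 0; S → 1; X → 0; S → T1 X0; X0 → T0 T1; X → X X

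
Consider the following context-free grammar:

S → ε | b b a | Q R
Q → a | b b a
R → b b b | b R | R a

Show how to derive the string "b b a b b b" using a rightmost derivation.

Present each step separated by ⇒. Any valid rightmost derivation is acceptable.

S ⇒ Q R ⇒ Q b b b ⇒ b b a b b b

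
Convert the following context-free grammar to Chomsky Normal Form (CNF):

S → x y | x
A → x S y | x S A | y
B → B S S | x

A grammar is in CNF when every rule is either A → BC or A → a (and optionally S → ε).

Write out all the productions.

TX → x; TY → y; S → x; A → y; B → x; S → TX TY; A → TX X0; X0 → S TY; A → TX X1; X1 → S A; B → B X2; X2 → S S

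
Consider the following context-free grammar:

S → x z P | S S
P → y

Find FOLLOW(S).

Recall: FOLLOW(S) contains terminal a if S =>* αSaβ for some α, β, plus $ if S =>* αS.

We compute FOLLOW(S) using the standard algorithm.
FOLLOW(S) starts with {$}.
FIRST(P) = {y}
FIRST(S) = {x}
FOLLOW(P) = {$, x}
FOLLOW(S) = {$, x}
Therefore, FOLLOW(S) = {$, x}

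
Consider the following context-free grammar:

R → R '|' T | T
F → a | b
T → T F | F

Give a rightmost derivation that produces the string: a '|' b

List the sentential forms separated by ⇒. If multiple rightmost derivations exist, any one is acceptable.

R ⇒ R '|' T ⇒ R '|' F ⇒ R '|' b ⇒ T '|' b ⇒ F '|' b ⇒ a '|' b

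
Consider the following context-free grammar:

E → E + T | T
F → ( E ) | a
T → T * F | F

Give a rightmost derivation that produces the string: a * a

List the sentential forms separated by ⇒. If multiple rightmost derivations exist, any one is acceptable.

E ⇒ T ⇒ T * F ⇒ T * a ⇒ F * a ⇒ a * a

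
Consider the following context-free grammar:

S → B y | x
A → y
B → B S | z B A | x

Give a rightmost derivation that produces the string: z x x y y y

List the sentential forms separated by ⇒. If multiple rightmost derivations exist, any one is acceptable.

S ⇒ B y ⇒ z B A y ⇒ z B y y ⇒ z B S y y ⇒ z B B y y y ⇒ z B x y y y ⇒ z x x y y y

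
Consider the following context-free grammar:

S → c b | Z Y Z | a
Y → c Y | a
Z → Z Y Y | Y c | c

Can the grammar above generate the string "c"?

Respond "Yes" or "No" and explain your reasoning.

No - no valid derivation exists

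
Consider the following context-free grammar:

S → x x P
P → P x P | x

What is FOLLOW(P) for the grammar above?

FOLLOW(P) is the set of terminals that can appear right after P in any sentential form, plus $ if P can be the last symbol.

We compute FOLLOW(P) using the standard algorithm.
FOLLOW(S) starts with {$}.
FIRST(P) = {x}
FIRST(S) = {x}
FOLLOW(P) = {$, x}
FOLLOW(S) = {$}
Therefore, FOLLOW(P) = {$, x}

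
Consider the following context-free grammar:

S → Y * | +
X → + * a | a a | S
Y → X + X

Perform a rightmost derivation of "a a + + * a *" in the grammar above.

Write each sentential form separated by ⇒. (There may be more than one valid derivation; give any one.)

S ⇒ Y * ⇒ X + X * ⇒ X + + * a * ⇒ a a + + * a *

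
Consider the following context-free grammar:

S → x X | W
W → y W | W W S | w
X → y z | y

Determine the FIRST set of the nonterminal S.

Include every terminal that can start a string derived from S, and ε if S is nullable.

We compute FIRST(S) using the standard algorithm.
FIRST(S) = {w, x, y}
FIRST(W) = {w, y}
FIRST(X) = {y}
Therefore, FIRST(S) = {w, x, y}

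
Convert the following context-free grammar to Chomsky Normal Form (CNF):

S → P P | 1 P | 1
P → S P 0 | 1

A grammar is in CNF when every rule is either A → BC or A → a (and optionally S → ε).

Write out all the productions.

T1 → 1; S → 1; T0 → 0; P → 1; S → P P; S → T1 P; P → S X0; X0 → P T0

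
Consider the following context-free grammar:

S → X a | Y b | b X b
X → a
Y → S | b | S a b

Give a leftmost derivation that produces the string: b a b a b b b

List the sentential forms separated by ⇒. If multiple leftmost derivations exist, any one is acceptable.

S ⇒ Y b ⇒ S b ⇒ Y b b ⇒ S a b b b ⇒ b X b a b b b ⇒ b a b a b b b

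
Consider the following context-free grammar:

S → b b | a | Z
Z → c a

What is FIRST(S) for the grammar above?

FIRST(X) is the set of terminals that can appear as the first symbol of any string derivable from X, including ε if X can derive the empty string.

We compute FIRST(S) using the standard algorithm.
FIRST(S) = {a, b, c}
FIRST(Z) = {c}
Therefore, FIRST(S) = {a, b, c}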